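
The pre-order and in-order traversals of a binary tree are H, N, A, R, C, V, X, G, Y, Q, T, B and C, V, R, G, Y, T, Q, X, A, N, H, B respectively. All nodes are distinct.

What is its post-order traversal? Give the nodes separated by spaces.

The first element of pre-order is the root; it splits in-order into left and right subtrees.
Root H: left subtree has 10 nodes {C, V, R, G, Y, T, Q, X, A, N}, right has 1 {B}.
  Root N: left subtree has 9 nodes {C, V, R, G, Y, T, Q, X, A}, right has 0 { }.
    Root A: left subtree has 8 nodes {C, V, R, G, Y, T, Q, X}, right has 0 { }.
      Root R: left subtree has 2 nodes {C, V}, right has 5 {G, Y, T, Q, X}.
        Root C: left subtree has 0 nodes { }, right has 1 {V}.
        Root X: left subtree has 4 nodes {G, Y, T, Q}, right has 0 { }.
          Root G: left subtree has 0 nodes { }, right has 3 {Y, T, Q}.
            Root Y: left subtree has 0 nodes { }, right has 2 {T, Q}.
              Root Q: left subtree has 1 node {T}, right has 0 { }.

V C T Q Y G X R A N B H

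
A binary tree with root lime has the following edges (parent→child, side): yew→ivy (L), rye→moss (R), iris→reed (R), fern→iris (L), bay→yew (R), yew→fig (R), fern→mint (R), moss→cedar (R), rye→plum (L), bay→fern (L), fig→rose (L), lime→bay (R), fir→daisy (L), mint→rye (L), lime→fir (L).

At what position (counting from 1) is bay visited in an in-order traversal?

In-order visits the left subtree, then the node, then the right subtree.
At lime: go left to fir.
  At fir: go left to daisy.
    daisy is a leaf — visit daisy.
  Visit fir.
  At fir: no right child.
Visit lime.
At lime: go right to bay.
  At bay: go left to fern.
    At fern: go left to iris.
      At iris: no left child.
      Visit iris.
      At iris: go right to reed.
        reed is a leaf — visit reed.
    Visit fern.
    At fern: go right to mint.
      At mint: go left to rye.
        At rye: go left to plum.
          plum is a leaf — visit plum.
        Visit rye.
        At rye: go right to moss.
          At moss: no left child.
          Visit moss.
          At moss: go right to cedar.
            cedar is a leaf — visit cedar.
      Visit mint.
      At mint: no right child.
  Visit bay.
  At bay: go right to yew.
    At yew: go left to ivy.
      ivy is a leaf — visit ivy.
    Visit yew.
    At yew: go right to fig.
      At fig: go left to rose.
        rose is a leaf — visit rose.
      Visit fig.
      At fig: no right child.
Full in-order sequence: daisy, fir, lime, iris, reed, fern, plum, rye, moss, cedar, mint, bay, ivy, yew, rose, fig.

12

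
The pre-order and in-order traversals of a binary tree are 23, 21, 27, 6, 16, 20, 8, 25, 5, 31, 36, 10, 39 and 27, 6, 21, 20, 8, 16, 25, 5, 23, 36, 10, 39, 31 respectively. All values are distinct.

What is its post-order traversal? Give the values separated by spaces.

6 27 8 20 5 25 16 21 39 10 36 31 23

The first element of pre-order is the root; it splits in-order into left and right subtrees.
Root 23: left subtree has 8 nodes {27, 6, 21, 20, 8, 16, 25, 5}, right has 4 {36, 10, 39, 31}.
  Root 21: left subtree has 2 nodes {27, 6}, right has 5 {20, 8, 16, 25, 5}.
    Root 27: left subtree has 0 nodes { }, right has 1 {6}.
    Root 16: left subtree has 2 nodes {20, 8}, right has 2 {25, 5}.
      Root 20: left subtree has 0 nodes { }, right has 1 {8}.
      Root 25: left subtree has 0 nodes { }, right has 1 {5}.
  Root 31: left subtree has 3 nodes {36, 10, 39}, right has 0 { }.
    Root 36: left subtree has 0 nodes { }, right has 2 {10, 39}.
      Root 10: left subtree has 0 nodes { }, right has 1 {39}.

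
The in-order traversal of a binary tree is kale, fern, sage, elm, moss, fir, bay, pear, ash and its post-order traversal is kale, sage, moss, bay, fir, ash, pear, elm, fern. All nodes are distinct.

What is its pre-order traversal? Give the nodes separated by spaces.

fern kale elm sage pear fir moss bay ash

The last element of post-order is the root; it splits in-order into left and right subtrees.
Root fern: left subtree has 1 node {kale}, right has 7 {sage, elm, moss, fir, bay, pear, ash}.
  Root elm: left subtree has 1 node {sage}, right has 5 {moss, fir, bay, pear, ash}.
    Root pear: left subtree has 3 nodes {moss, fir, bay}, right has 1 {ash}.
      Root fir: left subtree has 1 node {moss}, right has 1 {bay}.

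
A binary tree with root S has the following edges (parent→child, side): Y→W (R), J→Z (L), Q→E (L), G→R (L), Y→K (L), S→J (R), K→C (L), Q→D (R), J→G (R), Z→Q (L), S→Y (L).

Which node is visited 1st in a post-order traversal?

Post-order visits the left subtree, then the right subtree, then the node.
At S: go left to Y.
  At Y: go left to K.
    At K: go left to C.
      C is a leaf — visit C.
    At K: no right child.
    Visit K.
  At Y: go right to W.
    W is a leaf — visit W.
  Visit Y.
At S: go right to J.
  At J: go left to Z.
    At Z: go left to Q.
      At Q: go left to E.
        E is a leaf — visit E.
      At Q: go right to D.
        D is a leaf — visit D.
      Visit Q.
    At Z: no right child.
    Visit Z.
  At J: go right to G.
    At G: go left to R.
      R is a leaf — visit R.
    At G: no right child.
    Visit G.
  Visit J.
Visit S.
Full post-order sequence: C, K, W, Y, E, D, Q, Z, R, G, J, S.

C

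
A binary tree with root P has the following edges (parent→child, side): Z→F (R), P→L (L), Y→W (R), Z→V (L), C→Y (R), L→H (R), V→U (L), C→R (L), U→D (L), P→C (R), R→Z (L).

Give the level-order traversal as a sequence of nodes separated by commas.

Level-order visits nodes level by level from the root, left to right within each level.
Level 0: P
Level 1: L, C
Level 2: H, R, Y
Level 3: Z, W
Level 4: V, F
Level 5: U
Level 6: D

P, L, C, H, R, Y, Z, W, V, F, U, D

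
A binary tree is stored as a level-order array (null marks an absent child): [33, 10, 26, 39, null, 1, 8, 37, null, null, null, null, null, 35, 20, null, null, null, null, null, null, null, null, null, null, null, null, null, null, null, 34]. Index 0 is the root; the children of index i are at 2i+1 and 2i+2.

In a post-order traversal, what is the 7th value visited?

20

Post-order visits the left subtree, then the right subtree, then the node.
At 33: go left to 10.
  At 10: go left to 39.
    At 39: go left to 37.
      37 is a leaf — visit 37.
    At 39: no right child.
    Visit 39.
  At 10: no right child.
  Visit 10.
At 33: go right to 26.
  At 26: go left to 1.
    1 is a leaf — visit 1.
  At 26: go right to 8.
    At 8: go left to 35.
      35 is a leaf — visit 35.
    At 8: go right to 20.
      At 20: no left child.
      At 20: go right to 34.
        34 is a leaf — visit 34.
      Visit 20.
    Visit 8.
  Visit 26.
Visit 33.
Full post-order sequence: 37, 39, 10, 1, 35, 34, 20, 8, 26, 33.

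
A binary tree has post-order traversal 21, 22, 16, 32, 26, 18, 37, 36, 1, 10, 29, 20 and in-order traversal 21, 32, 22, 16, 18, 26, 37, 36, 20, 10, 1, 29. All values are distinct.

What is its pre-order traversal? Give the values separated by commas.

20, 36, 37, 18, 32, 21, 16, 22, 26, 29, 10, 1

The last element of post-order is the root; it splits in-order into left and right subtrees.
Root 20: left subtree has 8 nodes {21, 32, 22, 16, 18, 26, 37, 36}, right has 3 {10, 1, 29}.
  Root 36: left subtree has 7 nodes {21, 32, 22, 16, 18, 26, 37}, right has 0 { }.
    Root 37: left subtree has 6 nodes {21, 32, 22, 16, 18, 26}, right has 0 { }.
      Root 18: left subtree has 4 nodes {21, 32, 22, 16}, right has 1 {26}.
        Root 32: left subtree has 1 node {21}, right has 2 {22, 16}.
          Root 16: left subtree has 1 node {22}, right has 0 { }.
  Root 29: left subtree has 2 nodes {10, 1}, right has 0 { }.
    Root 10: left subtree has 0 nodes { }, right has 1 {1}.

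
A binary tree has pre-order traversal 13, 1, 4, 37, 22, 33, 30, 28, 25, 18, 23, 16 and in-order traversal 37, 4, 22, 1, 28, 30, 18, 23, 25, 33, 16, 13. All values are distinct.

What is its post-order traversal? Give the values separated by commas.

The first element of pre-order is the root; it splits in-order into left and right subtrees.
Root 13: left subtree has 11 nodes {37, 4, 22, 1, 28, 30, 18, 23, 25, 33, 16}, right has 0 { }.
  Root 1: left subtree has 3 nodes {37, 4, 22}, right has 7 {28, 30, 18, 23, 25, 33, 16}.
    Root 4: left subtree has 1 node {37}, right has 1 {22}.
    Root 33: left subtree has 5 nodes {28, 30, 18, 23, 25}, right has 1 {16}.
      Root 30: left subtree has 1 node {28}, right has 3 {18, 23, 25}.
        Root 25: left subtree has 2 nodes {18, 23}, right has 0 { }.
          Root 18: left subtree has 0 nodes { }, right has 1 {23}.

37, 22, 4, 28, 23, 18, 25, 30, 16, 33, 1, 13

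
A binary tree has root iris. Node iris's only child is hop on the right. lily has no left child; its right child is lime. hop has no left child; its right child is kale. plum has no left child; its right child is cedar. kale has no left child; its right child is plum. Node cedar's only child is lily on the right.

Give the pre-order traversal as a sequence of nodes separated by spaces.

iris hop kale plum cedar lily lime

Pre-order visits the node, then its left subtree, then its right subtree.
Visit iris.
At iris: no left child.
At iris: go right to hop.
  Visit hop.
  At hop: no left child.
  At hop: go right to kale.
    Visit kale.
    At kale: no left child.
    At kale: go right to plum.
      Visit plum.
      At plum: no left child.
      At plum: go right to cedar.
        Visit cedar.
        At cedar: no left child.
        At cedar: go right to lily.
          Visit lily.
          At lily: no left child.
          At lily: go right to lime.
            lime is a leaf — visit lime.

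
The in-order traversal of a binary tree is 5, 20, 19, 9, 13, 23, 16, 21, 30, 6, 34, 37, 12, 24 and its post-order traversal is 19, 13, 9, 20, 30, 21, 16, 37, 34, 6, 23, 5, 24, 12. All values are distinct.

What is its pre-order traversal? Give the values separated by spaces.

The last element of post-order is the root; it splits in-order into left and right subtrees.
Root 12: left subtree has 12 nodes {5, 20, 19, 9, 13, 23, 16, 21, 30, 6, 34, 37}, right has 1 {24}.
  Root 5: left subtree has 0 nodes { }, right has 11 {20, 19, 9, 13, 23, 16, 21, 30, 6, 34, 37}.
    Root 23: left subtree has 4 nodes {20, 19, 9, 13}, right has 6 {16, 21, 30, 6, 34, 37}.
      Root 20: left subtree has 0 nodes { }, right has 3 {19, 9, 13}.
        Root 9: left subtree has 1 node {19}, right has 1 {13}.
      Root 6: left subtree has 3 nodes {16, 21, 30}, right has 2 {34, 37}.
        Root 16: left subtree has 0 nodes { }, right has 2 {21, 30}.
          Root 21: left subtree has 0 nodes { }, right has 1 {30}.
        Root 34: left subtree has 0 nodes { }, right has 1 {37}.

12 5 23 20 9 19 13 6 16 21 30 34 37 24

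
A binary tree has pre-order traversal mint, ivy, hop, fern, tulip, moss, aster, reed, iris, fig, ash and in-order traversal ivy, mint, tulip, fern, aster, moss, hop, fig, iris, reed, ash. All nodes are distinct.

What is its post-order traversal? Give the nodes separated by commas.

ivy, tulip, aster, moss, fern, fig, iris, ash, reed, hop, mint

The first element of pre-order is the root; it splits in-order into left and right subtrees.
Root mint: left subtree has 1 node {ivy}, right has 9 {tulip, fern, aster, moss, hop, fig, iris, reed, ash}.
  Root hop: left subtree has 4 nodes {tulip, fern, aster, moss}, right has 4 {fig, iris, reed, ash}.
    Root fern: left subtree has 1 node {tulip}, right has 2 {aster, moss}.
      Root moss: left subtree has 1 node {aster}, right has 0 { }.
    Root reed: left subtree has 2 nodes {fig, iris}, right has 1 {ash}.
      Root iris: left subtree has 1 node {fig}, right has 0 { }.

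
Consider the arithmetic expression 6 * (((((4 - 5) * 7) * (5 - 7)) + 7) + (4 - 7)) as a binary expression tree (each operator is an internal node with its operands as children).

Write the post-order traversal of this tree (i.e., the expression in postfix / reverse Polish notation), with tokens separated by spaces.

6 4 5 - 7 * 5 7 - * 7 + 4 7 - + *

Post-order on an expression tree gives postfix notation: for each operator, emit left operand, right operand, then the operator.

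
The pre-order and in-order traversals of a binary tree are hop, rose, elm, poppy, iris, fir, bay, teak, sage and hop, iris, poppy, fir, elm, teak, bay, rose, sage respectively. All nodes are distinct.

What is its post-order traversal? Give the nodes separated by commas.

iris, fir, poppy, teak, bay, elm, sage, rose, hop

The first element of pre-order is the root; it splits in-order into left and right subtrees.
Root hop: left subtree has 0 nodes { }, right has 8 {iris, poppy, fir, elm, teak, bay, rose, sage}.
  Root rose: left subtree has 6 nodes {iris, poppy, fir, elm, teak, bay}, right has 1 {sage}.
    Root elm: left subtree has 3 nodes {iris, poppy, fir}, right has 2 {teak, bay}.
      Root poppy: left subtree has 1 node {iris}, right has 1 {fir}.
      Root bay: left subtree has 1 node {teak}, right has 0 { }.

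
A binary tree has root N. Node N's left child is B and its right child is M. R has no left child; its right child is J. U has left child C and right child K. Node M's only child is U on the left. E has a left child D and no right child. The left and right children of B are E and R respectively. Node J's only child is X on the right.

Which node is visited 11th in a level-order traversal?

X

Level-order visits nodes level by level from the root, left to right within each level.
Level 0: N
Level 1: B, M
Level 2: E, R, U
Level 3: D, J, C, K
Level 4: X
Full level-order sequence: N, B, M, E, R, U, D, J, C, K, X.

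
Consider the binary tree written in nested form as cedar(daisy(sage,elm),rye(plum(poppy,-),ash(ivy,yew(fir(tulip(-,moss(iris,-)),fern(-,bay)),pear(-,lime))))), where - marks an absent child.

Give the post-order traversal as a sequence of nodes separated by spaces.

Post-order visits the left subtree, then the right subtree, then the node.
At cedar: go left to daisy.
  At daisy: go left to sage.
    sage is a leaf — visit sage.
  At daisy: go right to elm.
    elm is a leaf — visit elm.
  Visit daisy.
At cedar: go right to rye.
  At rye: go left to plum.
    At plum: go left to poppy.
      poppy is a leaf — visit poppy.
    At plum: no right child.
    Visit plum.
  At rye: go right to ash.
    At ash: go left to ivy.
      ivy is a leaf — visit ivy.
    At ash: go right to yew.
      At yew: go left to fir.
        At fir: go left to tulip.
          At tulip: no left child.
          At tulip: go right to moss.
            At moss: go left to iris.
              iris is a leaf — visit iris.
            At moss: no right child.
            Visit moss.
          Visit tulip.
        At fir: go right to fern.
          At fern: no left child.
          At fern: go right to bay.
            bay is a leaf — visit bay.
          Visit fern.
        Visit fir.
      At yew: go right to pear.
        At pear: no left child.
        At pear: go right to lime.
          lime is a leaf — visit lime.
        Visit pear.
      Visit yew.
    Visit ash.
  Visit rye.
Visit cedar.

sage elm daisy poppy plum ivy iris moss tulip bay fern fir lime pear yew ash rye cedar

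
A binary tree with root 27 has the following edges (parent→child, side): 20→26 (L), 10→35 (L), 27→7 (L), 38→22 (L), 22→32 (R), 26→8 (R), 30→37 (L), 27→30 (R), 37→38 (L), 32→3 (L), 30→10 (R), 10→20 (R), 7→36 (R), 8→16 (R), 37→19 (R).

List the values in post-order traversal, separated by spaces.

Post-order visits the left subtree, then the right subtree, then the node.
At 27: go left to 7.
  At 7: no left child.
  At 7: go right to 36.
    36 is a leaf — visit 36.
  Visit 7.
At 27: go right to 30.
  At 30: go left to 37.
    At 37: go left to 38.
      At 38: go left to 22.
        At 22: no left child.
        At 22: go right to 32.
          At 32: go left to 3.
            3 is a leaf — visit 3.
          At 32: no right child.
          Visit 32.
        Visit 22.
      At 38: no right child.
      Visit 38.
    At 37: go right to 19.
      19 is a leaf — visit 19.
    Visit 37.
  At 30: go right to 10.
    At 10: go left to 35.
      35 is a leaf — visit 35.
    At 10: go right to 20.
      At 20: go left to 26.
        At 26: no left child.
        At 26: go right to 8.
          At 8: no left child.
          At 8: go right to 16.
            16 is a leaf — visit 16.
          Visit 8.
        Visit 26.
      At 20: no right child.
      Visit 20.
    Visit 10.
  Visit 30.
Visit 27.

36 7 3 32 22 38 19 37 35 16 8 26 20 10 30 27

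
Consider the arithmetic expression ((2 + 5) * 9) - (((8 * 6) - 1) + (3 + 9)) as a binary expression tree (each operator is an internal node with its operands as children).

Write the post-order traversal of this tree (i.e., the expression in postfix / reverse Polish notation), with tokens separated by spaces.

Post-order on an expression tree gives postfix notation: for each operator, emit left operand, right operand, then the operator.

2 5 + 9 * 8 6 * 1 - 3 9 + + -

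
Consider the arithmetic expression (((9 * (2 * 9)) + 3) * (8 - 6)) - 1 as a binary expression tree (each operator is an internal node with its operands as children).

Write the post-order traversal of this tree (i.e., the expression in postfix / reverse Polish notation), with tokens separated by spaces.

Post-order on an expression tree gives postfix notation: for each operator, emit left operand, right operand, then the operator.

9 2 9 * * 3 + 8 6 - * 1 -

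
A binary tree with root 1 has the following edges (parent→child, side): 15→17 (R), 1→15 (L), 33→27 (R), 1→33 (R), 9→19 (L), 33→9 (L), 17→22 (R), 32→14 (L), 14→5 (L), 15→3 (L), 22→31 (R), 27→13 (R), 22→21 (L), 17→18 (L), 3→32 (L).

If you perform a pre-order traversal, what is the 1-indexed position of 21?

Pre-order visits the node, then its left subtree, then its right subtree.
Visit 1.
At 1: go left to 15.
  Visit 15.
  At 15: go left to 3.
    Visit 3.
    At 3: go left to 32.
      Visit 32.
      At 32: go left to 14.
        Visit 14.
        At 14: go left to 5.
          5 is a leaf — visit 5.
        At 14: no right child.
      At 32: no right child.
    At 3: no right child.
  At 15: go right to 17.
    Visit 17.
    At 17: go left to 18.
      18 is a leaf — visit 18.
    At 17: go right to 22.
      Visit 22.
      At 22: go left to 21.
        21 is a leaf — visit 21.
      At 22: go right to 31.
        31 is a leaf — visit 31.
At 1: go right to 33.
  Visit 33.
  At 33: go left to 9.
    Visit 9.
    At 9: go left to 19.
      19 is a leaf — visit 19.
    At 9: no right child.
  At 33: go right to 27.
    Visit 27.
    At 27: no left child.
    At 27: go right to 13.
      13 is a leaf — visit 13.
Full pre-order sequence: 1, 15, 3, 32, 14, 5, 17, 18, 22, 21, 31, 33, 9, 19, 27, 13.

10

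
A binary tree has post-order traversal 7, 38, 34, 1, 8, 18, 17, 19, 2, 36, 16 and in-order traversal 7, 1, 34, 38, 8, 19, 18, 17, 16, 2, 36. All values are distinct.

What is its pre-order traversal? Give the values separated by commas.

16, 19, 8, 1, 7, 34, 38, 17, 18, 36, 2

The last element of post-order is the root; it splits in-order into left and right subtrees.
Root 16: left subtree has 8 nodes {7, 1, 34, 38, 8, 19, 18, 17}, right has 2 {2, 36}.
  Root 19: left subtree has 5 nodes {7, 1, 34, 38, 8}, right has 2 {18, 17}.
    Root 8: left subtree has 4 nodes {7, 1, 34, 38}, right has 0 { }.
      Root 1: left subtree has 1 node {7}, right has 2 {34, 38}.
        Root 34: left subtree has 0 nodes { }, right has 1 {38}.
    Root 17: left subtree has 1 node {18}, right has 0 { }.
  Root 36: left subtree has 1 node {2}, right has 0 { }.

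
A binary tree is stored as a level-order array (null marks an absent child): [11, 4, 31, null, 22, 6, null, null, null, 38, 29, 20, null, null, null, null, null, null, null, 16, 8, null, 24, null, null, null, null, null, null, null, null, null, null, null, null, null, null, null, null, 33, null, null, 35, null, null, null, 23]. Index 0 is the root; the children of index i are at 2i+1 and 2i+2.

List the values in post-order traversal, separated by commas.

Post-order visits the left subtree, then the right subtree, then the node.
At 11: go left to 4.
  At 4: no left child.
  At 4: go right to 22.
    At 22: go left to 38.
      At 38: go left to 16.
        At 16: go left to 33.
          33 is a leaf — visit 33.
        At 16: no right child.
        Visit 16.
      At 38: go right to 8.
        At 8: no left child.
        At 8: go right to 35.
          35 is a leaf — visit 35.
        Visit 8.
      Visit 38.
    At 22: go right to 29.
      At 29: no left child.
      At 29: go right to 24.
        At 24: no left child.
        At 24: go right to 23.
          23 is a leaf — visit 23.
        Visit 24.
      Visit 29.
    Visit 22.
  Visit 4.
At 11: go right to 31.
  At 31: go left to 6.
    At 6: go left to 20.
      20 is a leaf — visit 20.
    At 6: no right child.
    Visit 6.
  At 31: no right child.
  Visit 31.
Visit 11.

33, 16, 35, 8, 38, 23, 24, 29, 22, 4, 20, 6, 31, 11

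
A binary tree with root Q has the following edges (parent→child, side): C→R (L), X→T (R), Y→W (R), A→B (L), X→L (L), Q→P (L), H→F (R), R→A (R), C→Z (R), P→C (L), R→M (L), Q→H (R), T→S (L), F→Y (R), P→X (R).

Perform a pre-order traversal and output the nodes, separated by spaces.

Q P C R M A B Z X L T S H F Y W

Pre-order visits the node, then its left subtree, then its right subtree.
Visit Q.
At Q: go left to P.
  Visit P.
  At P: go left to C.
    Visit C.
    At C: go left to R.
      Visit R.
      At R: go left to M.
        M is a leaf — visit M.
      At R: go right to A.
        Visit A.
        At A: go left to B.
          B is a leaf — visit B.
        At A: no right child.
    At C: go right to Z.
      Z is a leaf — visit Z.
  At P: go right to X.
    Visit X.
    At X: go left to L.
      L is a leaf — visit L.
    At X: go right to T.
      Visit T.
      At T: go left to S.
        S is a leaf — visit S.
      At T: no right child.
At Q: go right to H.
  Visit H.
  At H: no left child.
  At H: go right to F.
    Visit F.
    At F: no left child.
    At F: go right to Y.
      Visit Y.
      At Y: no left child.
      At Y: go right to W.
        W is a leaf — visit W.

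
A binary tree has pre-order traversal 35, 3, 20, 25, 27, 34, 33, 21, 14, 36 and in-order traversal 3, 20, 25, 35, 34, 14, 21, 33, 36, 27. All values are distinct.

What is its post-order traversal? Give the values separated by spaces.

The first element of pre-order is the root; it splits in-order into left and right subtrees.
Root 35: left subtree has 3 nodes {3, 20, 25}, right has 6 {34, 14, 21, 33, 36, 27}.
  Root 3: left subtree has 0 nodes { }, right has 2 {20, 25}.
    Root 20: left subtree has 0 nodes { }, right has 1 {25}.
  Root 27: left subtree has 5 nodes {34, 14, 21, 33, 36}, right has 0 { }.
    Root 34: left subtree has 0 nodes { }, right has 4 {14, 21, 33, 36}.
      Root 33: left subtree has 2 nodes {14, 21}, right has 1 {36}.
        Root 21: left subtree has 1 node {14}, right has 0 { }.

25 20 3 14 21 36 33 34 27 35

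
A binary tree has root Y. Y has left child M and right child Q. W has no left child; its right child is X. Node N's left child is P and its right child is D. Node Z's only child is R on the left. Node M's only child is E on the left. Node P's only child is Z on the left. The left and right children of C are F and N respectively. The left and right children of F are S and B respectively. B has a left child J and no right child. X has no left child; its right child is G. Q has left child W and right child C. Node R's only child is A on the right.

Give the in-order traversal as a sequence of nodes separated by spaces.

In-order visits the left subtree, then the node, then the right subtree.
At Y: go left to M.
  At M: go left to E.
    E is a leaf — visit E.
  Visit M.
  At M: no right child.
Visit Y.
At Y: go right to Q.
  At Q: go left to W.
    At W: no left child.
    Visit W.
    At W: go right to X.
      At X: no left child.
      Visit X.
      At X: go right to G.
        G is a leaf — visit G.
  Visit Q.
  At Q: go right to C.
    At C: go left to F.
      At F: go left to S.
        S is a leaf — visit S.
      Visit F.
      At F: go right to B.
        At B: go left to J.
          J is a leaf — visit J.
        Visit B.
        At B: no right child.
    Visit C.
    At C: go right to N.
      At N: go left to P.
        At P: go left to Z.
          At Z: go left to R.
            At R: no left child.
            Visit R.
            At R: go right to A.
              A is a leaf — visit A.
          Visit Z.
          At Z: no right child.
        Visit P.
        At P: no right child.
      Visit N.
      At N: go right to D.
        D is a leaf — visit D.

E M Y W X G Q S F J B C R A Z P N D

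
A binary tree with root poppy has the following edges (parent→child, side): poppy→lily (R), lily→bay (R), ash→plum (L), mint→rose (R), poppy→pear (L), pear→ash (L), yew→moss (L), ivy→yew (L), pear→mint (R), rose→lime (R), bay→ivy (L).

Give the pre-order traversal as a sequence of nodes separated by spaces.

Pre-order visits the node, then its left subtree, then its right subtree.
Visit poppy.
At poppy: go left to pear.
  Visit pear.
  At pear: go left to ash.
    Visit ash.
    At ash: go left to plum.
      plum is a leaf — visit plum.
    At ash: no right child.
  At pear: go right to mint.
    Visit mint.
    At mint: no left child.
    At mint: go right to rose.
      Visit rose.
      At rose: no left child.
      At rose: go right to lime.
        lime is a leaf — visit lime.
At poppy: go right to lily.
  Visit lily.
  At lily: no left child.
  At lily: go right to bay.
    Visit bay.
    At bay: go left to ivy.
      Visit ivy.
      At ivy: go left to yew.
        Visit yew.
        At yew: go left to moss.
          moss is a leaf — visit moss.
        At yew: no right child.
      At ivy: no right child.
    At bay: no right child.

poppy pear ash plum mint rose lime lily bay ivy yew moss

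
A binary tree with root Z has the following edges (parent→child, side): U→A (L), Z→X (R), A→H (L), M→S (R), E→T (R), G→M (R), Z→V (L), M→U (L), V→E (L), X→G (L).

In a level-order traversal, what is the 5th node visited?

G

Level-order visits nodes level by level from the root, left to right within each level.
Level 0: Z
Level 1: V, X
Level 2: E, G
Level 3: T, M
Level 4: U, S
Level 5: A
Level 6: H
Full level-order sequence: Z, V, X, E, G, T, M, U, S, A, H.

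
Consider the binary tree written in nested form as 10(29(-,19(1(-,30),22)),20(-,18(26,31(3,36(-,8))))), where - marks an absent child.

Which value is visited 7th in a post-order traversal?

Post-order visits the left subtree, then the right subtree, then the node.
At 10: go left to 29.
  At 29: no left child.
  At 29: go right to 19.
    At 19: go left to 1.
      At 1: no left child.
      At 1: go right to 30.
        30 is a leaf — visit 30.
      Visit 1.
    At 19: go right to 22.
      22 is a leaf — visit 22.
    Visit 19.
  Visit 29.
At 10: go right to 20.
  At 20: no left child.
  At 20: go right to 18.
    At 18: go left to 26.
      26 is a leaf — visit 26.
    At 18: go right to 31.
      At 31: go left to 3.
        3 is a leaf — visit 3.
      At 31: go right to 36.
        At 36: no left child.
        At 36: go right to 8.
          8 is a leaf — visit 8.
        Visit 36.
      Visit 31.
    Visit 18.
  Visit 20.
Visit 10.
Full post-order sequence: 30, 1, 22, 19, 29, 26, 3, 8, 36, 31, 18, 20, 10.

3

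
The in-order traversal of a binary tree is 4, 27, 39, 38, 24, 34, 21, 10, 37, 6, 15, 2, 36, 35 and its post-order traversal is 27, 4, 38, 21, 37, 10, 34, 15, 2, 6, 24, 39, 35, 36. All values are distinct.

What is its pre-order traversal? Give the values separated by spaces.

The last element of post-order is the root; it splits in-order into left and right subtrees.
Root 36: left subtree has 12 nodes {4, 27, 39, 38, 24, 34, 21, 10, 37, 6, 15, 2}, right has 1 {35}.
  Root 39: left subtree has 2 nodes {4, 27}, right has 9 {38, 24, 34, 21, 10, 37, 6, 15, 2}.
    Root 4: left subtree has 0 nodes { }, right has 1 {27}.
    Root 24: left subtree has 1 node {38}, right has 7 {34, 21, 10, 37, 6, 15, 2}.
      Root 6: left subtree has 4 nodes {34, 21, 10, 37}, right has 2 {15, 2}.
        Root 34: left subtree has 0 nodes { }, right has 3 {21, 10, 37}.
          Root 10: left subtree has 1 node {21}, right has 1 {37}.
        Root 2: left subtree has 1 node {15}, right has 0 { }.

36 39 4 27 24 38 6 34 10 21 37 2 15 35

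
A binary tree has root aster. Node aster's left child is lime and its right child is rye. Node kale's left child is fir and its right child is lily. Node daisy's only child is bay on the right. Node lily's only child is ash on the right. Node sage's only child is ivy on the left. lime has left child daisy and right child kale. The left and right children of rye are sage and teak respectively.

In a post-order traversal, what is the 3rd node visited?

fir

Post-order visits the left subtree, then the right subtree, then the node.
At aster: go left to lime.
  At lime: go left to daisy.
    At daisy: no left child.
    At daisy: go right to bay.
      bay is a leaf — visit bay.
    Visit daisy.
  At lime: go right to kale.
    At kale: go left to fir.
      fir is a leaf — visit fir.
    At kale: go right to lily.
      At lily: no left child.
      At lily: go right to ash.
        ash is a leaf — visit ash.
      Visit lily.
    Visit kale.
  Visit lime.
At aster: go right to rye.
  At rye: go left to sage.
    At sage: go left to ivy.
      ivy is a leaf — visit ivy.
    At sage: no right child.
    Visit sage.
  At rye: go right to teak.
    teak is a leaf — visit teak.
  Visit rye.
Visit aster.
Full post-order sequence: bay, daisy, fir, ash, lily, kale, lime, ivy, sage, teak, rye, aster.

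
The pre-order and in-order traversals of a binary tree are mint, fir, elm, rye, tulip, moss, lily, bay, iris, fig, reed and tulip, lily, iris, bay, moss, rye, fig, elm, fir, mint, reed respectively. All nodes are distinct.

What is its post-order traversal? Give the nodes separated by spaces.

iris bay lily moss tulip fig rye elm fir reed mint

The first element of pre-order is the root; it splits in-order into left and right subtrees.
Root mint: left subtree has 9 nodes {tulip, lily, iris, bay, moss, rye, fig, elm, fir}, right has 1 {reed}.
  Root fir: left subtree has 8 nodes {tulip, lily, iris, bay, moss, rye, fig, elm}, right has 0 { }.
    Root elm: left subtree has 7 nodes {tulip, lily, iris, bay, moss, rye, fig}, right has 0 { }.
      Root rye: left subtree has 5 nodes {tulip, lily, iris, bay, moss}, right has 1 {fig}.
        Root tulip: left subtree has 0 nodes { }, right has 4 {lily, iris, bay, moss}.
          Root moss: left subtree has 3 nodes {lily, iris, bay}, right has 0 { }.
            Root lily: left subtree has 0 nodes { }, right has 2 {iris, bay}.
              Root bay: left subtree has 1 node {iris}, right has 0 { }.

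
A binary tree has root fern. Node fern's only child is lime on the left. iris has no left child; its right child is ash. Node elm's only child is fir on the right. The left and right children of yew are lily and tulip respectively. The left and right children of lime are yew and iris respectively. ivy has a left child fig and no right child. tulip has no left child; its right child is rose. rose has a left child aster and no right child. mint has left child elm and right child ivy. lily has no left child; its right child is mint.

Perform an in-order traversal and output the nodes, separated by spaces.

In-order visits the left subtree, then the node, then the right subtree.
At fern: go left to lime.
  At lime: go left to yew.
    At yew: go left to lily.
      At lily: no left child.
      Visit lily.
      At lily: go right to mint.
        At mint: go left to elm.
          At elm: no left child.
          Visit elm.
          At elm: go right to fir.
            fir is a leaf — visit fir.
        Visit mint.
        At mint: go right to ivy.
          At ivy: go left to fig.
            fig is a leaf — visit fig.
          Visit ivy.
          At ivy: no right child.
    Visit yew.
    At yew: go right to tulip.
      At tulip: no left child.
      Visit tulip.
      At tulip: go right to rose.
        At rose: go left to aster.
          aster is a leaf — visit aster.
        Visit rose.
        At rose: no right child.
  Visit lime.
  At lime: go right to iris.
    At iris: no left child.
    Visit iris.
    At iris: go right to ash.
      ash is a leaf — visit ash.
Visit fern.
At fern: no right child.

lily elm fir mint fig ivy yew tulip aster rose lime iris ash fern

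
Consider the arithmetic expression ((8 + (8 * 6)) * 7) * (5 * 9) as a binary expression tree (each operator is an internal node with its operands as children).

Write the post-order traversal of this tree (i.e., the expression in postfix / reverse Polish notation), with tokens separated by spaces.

8 8 6 * + 7 * 5 9 * *

Post-order on an expression tree gives postfix notation: for each operator, emit left operand, right operand, then the operator.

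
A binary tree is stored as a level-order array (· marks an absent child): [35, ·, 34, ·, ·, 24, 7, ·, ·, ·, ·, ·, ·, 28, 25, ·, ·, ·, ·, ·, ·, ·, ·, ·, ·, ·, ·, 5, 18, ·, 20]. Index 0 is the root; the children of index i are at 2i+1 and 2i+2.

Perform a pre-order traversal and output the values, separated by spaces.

Pre-order visits the node, then its left subtree, then its right subtree.
Visit 35.
At 35: no left child.
At 35: go right to 34.
  Visit 34.
  At 34: go left to 24.
    24 is a leaf — visit 24.
  At 34: go right to 7.
    Visit 7.
    At 7: go left to 28.
      Visit 28.
      At 28: go left to 5.
        5 is a leaf — visit 5.
      At 28: go right to 18.
        18 is a leaf — visit 18.
    At 7: go right to 25.
      Visit 25.
      At 25: no left child.
      At 25: go right to 20.
        20 is a leaf — visit 20.

35 34 24 7 28 5 18 25 20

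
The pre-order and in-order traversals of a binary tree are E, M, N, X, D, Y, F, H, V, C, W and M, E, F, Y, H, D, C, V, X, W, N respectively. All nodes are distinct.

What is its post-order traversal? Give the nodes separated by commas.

M, F, H, Y, C, V, D, W, X, N, E

The first element of pre-order is the root; it splits in-order into left and right subtrees.
Root E: left subtree has 1 node {M}, right has 9 {F, Y, H, D, C, V, X, W, N}.
  Root N: left subtree has 8 nodes {F, Y, H, D, C, V, X, W}, right has 0 { }.
    Root X: left subtree has 6 nodes {F, Y, H, D, C, V}, right has 1 {W}.
      Root D: left subtree has 3 nodes {F, Y, H}, right has 2 {C, V}.
        Root Y: left subtree has 1 node {F}, right has 1 {H}.
        Root V: left subtree has 1 node {C}, right has 0 { }.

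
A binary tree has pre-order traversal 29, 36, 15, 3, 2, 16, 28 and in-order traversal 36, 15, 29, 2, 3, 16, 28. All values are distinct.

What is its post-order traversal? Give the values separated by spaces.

15 36 2 28 16 3 29

The first element of pre-order is the root; it splits in-order into left and right subtrees.
Root 29: left subtree has 2 nodes {36, 15}, right has 4 {2, 3, 16, 28}.
  Root 36: left subtree has 0 nodes { }, right has 1 {15}.
  Root 3: left subtree has 1 node {2}, right has 2 {16, 28}.
    Root 16: left subtree has 0 nodes { }, right has 1 {28}.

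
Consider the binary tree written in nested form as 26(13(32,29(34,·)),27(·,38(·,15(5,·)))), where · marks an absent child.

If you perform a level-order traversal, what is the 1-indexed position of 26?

Level-order visits nodes level by level from the root, left to right within each level.
Level 0: 26
Level 1: 13, 27
Level 2: 32, 29, 38
Level 3: 34, 15
Level 4: 5
Full level-order sequence: 26, 13, 27, 32, 29, 38, 34, 15, 5.

1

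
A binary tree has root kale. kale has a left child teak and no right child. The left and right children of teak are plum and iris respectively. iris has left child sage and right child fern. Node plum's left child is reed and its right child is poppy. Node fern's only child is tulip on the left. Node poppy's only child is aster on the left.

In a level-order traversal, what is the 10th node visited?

tulip

Level-order visits nodes level by level from the root, left to right within each level.
Level 0: kale
Level 1: teak
Level 2: plum, iris
Level 3: reed, poppy, sage, fern
Level 4: aster, tulip
Full level-order sequence: kale, teak, plum, iris, reed, poppy, sage, fern, aster, tulip.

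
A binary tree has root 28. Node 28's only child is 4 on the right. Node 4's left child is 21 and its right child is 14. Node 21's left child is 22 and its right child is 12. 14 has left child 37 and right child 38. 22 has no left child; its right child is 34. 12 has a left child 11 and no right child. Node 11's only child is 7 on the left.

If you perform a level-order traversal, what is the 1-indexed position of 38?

8

Level-order visits nodes level by level from the root, left to right within each level.
Level 0: 28
Level 1: 4
Level 2: 21, 14
Level 3: 22, 12, 37, 38
Level 4: 34, 11
Level 5: 7
Full level-order sequence: 28, 4, 21, 14, 22, 12, 37, 38, 34, 11, 7.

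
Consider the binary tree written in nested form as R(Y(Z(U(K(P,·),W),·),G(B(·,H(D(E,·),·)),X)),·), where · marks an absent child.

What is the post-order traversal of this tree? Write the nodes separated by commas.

P, K, W, U, Z, E, D, H, B, X, G, Y, R

Post-order visits the left subtree, then the right subtree, then the node.
At R: go left to Y.
  At Y: go left to Z.
    At Z: go left to U.
      At U: go left to K.
        At K: go left to P.
          P is a leaf — visit P.
        At K: no right child.
        Visit K.
      At U: go right to W.
        W is a leaf — visit W.
      Visit U.
    At Z: no right child.
    Visit Z.
  At Y: go right to G.
    At G: go left to B.
      At B: no left child.
      At B: go right to H.
        At H: go left to D.
          At D: go left to E.
            E is a leaf — visit E.
          At D: no right child.
          Visit D.
        At H: no right child.
        Visit H.
      Visit B.
    At G: go right to X.
      X is a leaf — visit X.
    Visit G.
  Visit Y.
At R: no right child.
Visit R.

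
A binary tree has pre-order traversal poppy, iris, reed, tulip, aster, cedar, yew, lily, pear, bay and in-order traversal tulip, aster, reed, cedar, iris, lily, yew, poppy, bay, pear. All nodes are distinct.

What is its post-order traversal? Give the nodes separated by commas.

aster, tulip, cedar, reed, lily, yew, iris, bay, pear, poppy

The first element of pre-order is the root; it splits in-order into left and right subtrees.
Root poppy: left subtree has 7 nodes {tulip, aster, reed, cedar, iris, lily, yew}, right has 2 {bay, pear}.
  Root iris: left subtree has 4 nodes {tulip, aster, reed, cedar}, right has 2 {lily, yew}.
    Root reed: left subtree has 2 nodes {tulip, aster}, right has 1 {cedar}.
      Root tulip: left subtree has 0 nodes { }, right has 1 {aster}.
    Root yew: left subtree has 1 node {lily}, right has 0 { }.
  Root pear: left subtree has 1 node {bay}, right has 0 { }.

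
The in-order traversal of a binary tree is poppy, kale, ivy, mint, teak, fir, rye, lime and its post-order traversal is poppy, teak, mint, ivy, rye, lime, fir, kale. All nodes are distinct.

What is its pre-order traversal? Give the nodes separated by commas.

kale, poppy, fir, ivy, mint, teak, lime, rye

The last element of post-order is the root; it splits in-order into left and right subtrees.
Root kale: left subtree has 1 node {poppy}, right has 6 {ivy, mint, teak, fir, rye, lime}.
  Root fir: left subtree has 3 nodes {ivy, mint, teak}, right has 2 {rye, lime}.
    Root ivy: left subtree has 0 nodes { }, right has 2 {mint, teak}.
      Root mint: left subtree has 0 nodes { }, right has 1 {teak}.
    Root lime: left subtree has 1 node {rye}, right has 0 { }.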